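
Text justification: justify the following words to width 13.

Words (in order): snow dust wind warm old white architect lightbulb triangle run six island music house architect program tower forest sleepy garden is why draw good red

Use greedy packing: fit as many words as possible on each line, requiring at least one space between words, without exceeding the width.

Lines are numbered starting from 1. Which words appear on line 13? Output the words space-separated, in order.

Line 1: ['snow', 'dust'] (min_width=9, slack=4)
Line 2: ['wind', 'warm', 'old'] (min_width=13, slack=0)
Line 3: ['white'] (min_width=5, slack=8)
Line 4: ['architect'] (min_width=9, slack=4)
Line 5: ['lightbulb'] (min_width=9, slack=4)
Line 6: ['triangle', 'run'] (min_width=12, slack=1)
Line 7: ['six', 'island'] (min_width=10, slack=3)
Line 8: ['music', 'house'] (min_width=11, slack=2)
Line 9: ['architect'] (min_width=9, slack=4)
Line 10: ['program', 'tower'] (min_width=13, slack=0)
Line 11: ['forest', 'sleepy'] (min_width=13, slack=0)
Line 12: ['garden', 'is', 'why'] (min_width=13, slack=0)
Line 13: ['draw', 'good', 'red'] (min_width=13, slack=0)

Answer: draw good red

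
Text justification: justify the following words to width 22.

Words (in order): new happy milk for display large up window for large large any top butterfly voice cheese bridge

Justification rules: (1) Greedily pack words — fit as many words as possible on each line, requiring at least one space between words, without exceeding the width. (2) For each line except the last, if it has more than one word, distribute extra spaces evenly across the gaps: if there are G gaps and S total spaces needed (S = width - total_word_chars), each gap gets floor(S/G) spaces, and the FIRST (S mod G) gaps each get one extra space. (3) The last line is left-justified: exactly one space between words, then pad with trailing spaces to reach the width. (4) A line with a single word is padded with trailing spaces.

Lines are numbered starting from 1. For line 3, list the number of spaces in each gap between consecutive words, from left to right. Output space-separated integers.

Line 1: ['new', 'happy', 'milk', 'for'] (min_width=18, slack=4)
Line 2: ['display', 'large', 'up'] (min_width=16, slack=6)
Line 3: ['window', 'for', 'large', 'large'] (min_width=22, slack=0)
Line 4: ['any', 'top', 'butterfly'] (min_width=17, slack=5)
Line 5: ['voice', 'cheese', 'bridge'] (min_width=19, slack=3)

Answer: 1 1 1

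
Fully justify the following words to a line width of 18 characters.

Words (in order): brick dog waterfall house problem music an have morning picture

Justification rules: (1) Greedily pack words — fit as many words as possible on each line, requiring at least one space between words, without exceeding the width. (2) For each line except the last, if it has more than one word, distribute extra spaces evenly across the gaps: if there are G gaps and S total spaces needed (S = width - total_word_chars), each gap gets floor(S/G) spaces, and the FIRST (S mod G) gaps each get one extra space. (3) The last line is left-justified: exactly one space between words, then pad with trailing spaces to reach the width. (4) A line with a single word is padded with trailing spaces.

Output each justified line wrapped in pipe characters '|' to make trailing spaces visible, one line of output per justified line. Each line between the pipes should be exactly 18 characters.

Answer: |brick          dog|
|waterfall    house|
|problem  music  an|
|have       morning|
|picture           |

Derivation:
Line 1: ['brick', 'dog'] (min_width=9, slack=9)
Line 2: ['waterfall', 'house'] (min_width=15, slack=3)
Line 3: ['problem', 'music', 'an'] (min_width=16, slack=2)
Line 4: ['have', 'morning'] (min_width=12, slack=6)
Line 5: ['picture'] (min_width=7, slack=11)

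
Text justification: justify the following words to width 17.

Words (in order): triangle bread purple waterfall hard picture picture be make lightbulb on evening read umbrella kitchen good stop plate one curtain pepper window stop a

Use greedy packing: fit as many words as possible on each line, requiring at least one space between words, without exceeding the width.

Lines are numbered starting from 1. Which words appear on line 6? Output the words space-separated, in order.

Answer: evening read

Derivation:
Line 1: ['triangle', 'bread'] (min_width=14, slack=3)
Line 2: ['purple', 'waterfall'] (min_width=16, slack=1)
Line 3: ['hard', 'picture'] (min_width=12, slack=5)
Line 4: ['picture', 'be', 'make'] (min_width=15, slack=2)
Line 5: ['lightbulb', 'on'] (min_width=12, slack=5)
Line 6: ['evening', 'read'] (min_width=12, slack=5)
Line 7: ['umbrella', 'kitchen'] (min_width=16, slack=1)
Line 8: ['good', 'stop', 'plate'] (min_width=15, slack=2)
Line 9: ['one', 'curtain'] (min_width=11, slack=6)
Line 10: ['pepper', 'window'] (min_width=13, slack=4)
Line 11: ['stop', 'a'] (min_width=6, slack=11)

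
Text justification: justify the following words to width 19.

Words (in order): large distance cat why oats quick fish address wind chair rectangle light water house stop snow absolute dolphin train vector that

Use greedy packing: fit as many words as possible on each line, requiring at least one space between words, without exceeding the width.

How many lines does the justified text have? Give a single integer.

Answer: 8

Derivation:
Line 1: ['large', 'distance', 'cat'] (min_width=18, slack=1)
Line 2: ['why', 'oats', 'quick', 'fish'] (min_width=19, slack=0)
Line 3: ['address', 'wind', 'chair'] (min_width=18, slack=1)
Line 4: ['rectangle', 'light'] (min_width=15, slack=4)
Line 5: ['water', 'house', 'stop'] (min_width=16, slack=3)
Line 6: ['snow', 'absolute'] (min_width=13, slack=6)
Line 7: ['dolphin', 'train'] (min_width=13, slack=6)
Line 8: ['vector', 'that'] (min_width=11, slack=8)
Total lines: 8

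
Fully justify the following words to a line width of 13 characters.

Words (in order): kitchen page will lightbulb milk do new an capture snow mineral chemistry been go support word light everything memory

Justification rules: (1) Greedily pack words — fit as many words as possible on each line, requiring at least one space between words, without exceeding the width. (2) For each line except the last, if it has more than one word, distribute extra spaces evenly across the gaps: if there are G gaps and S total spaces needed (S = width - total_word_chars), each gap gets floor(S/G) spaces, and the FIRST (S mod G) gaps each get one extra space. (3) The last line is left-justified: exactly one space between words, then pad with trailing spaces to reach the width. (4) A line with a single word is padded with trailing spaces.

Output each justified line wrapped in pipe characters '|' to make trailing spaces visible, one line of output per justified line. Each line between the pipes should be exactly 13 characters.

Answer: |kitchen  page|
|will         |
|lightbulb    |
|milk  do  new|
|an    capture|
|snow  mineral|
|chemistry    |
|been       go|
|support  word|
|light        |
|everything   |
|memory       |

Derivation:
Line 1: ['kitchen', 'page'] (min_width=12, slack=1)
Line 2: ['will'] (min_width=4, slack=9)
Line 3: ['lightbulb'] (min_width=9, slack=4)
Line 4: ['milk', 'do', 'new'] (min_width=11, slack=2)
Line 5: ['an', 'capture'] (min_width=10, slack=3)
Line 6: ['snow', 'mineral'] (min_width=12, slack=1)
Line 7: ['chemistry'] (min_width=9, slack=4)
Line 8: ['been', 'go'] (min_width=7, slack=6)
Line 9: ['support', 'word'] (min_width=12, slack=1)
Line 10: ['light'] (min_width=5, slack=8)
Line 11: ['everything'] (min_width=10, slack=3)
Line 12: ['memory'] (min_width=6, slack=7)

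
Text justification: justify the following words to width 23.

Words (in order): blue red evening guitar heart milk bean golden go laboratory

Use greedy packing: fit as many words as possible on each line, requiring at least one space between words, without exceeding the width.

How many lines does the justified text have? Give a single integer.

Answer: 3

Derivation:
Line 1: ['blue', 'red', 'evening', 'guitar'] (min_width=23, slack=0)
Line 2: ['heart', 'milk', 'bean', 'golden'] (min_width=22, slack=1)
Line 3: ['go', 'laboratory'] (min_width=13, slack=10)
Total lines: 3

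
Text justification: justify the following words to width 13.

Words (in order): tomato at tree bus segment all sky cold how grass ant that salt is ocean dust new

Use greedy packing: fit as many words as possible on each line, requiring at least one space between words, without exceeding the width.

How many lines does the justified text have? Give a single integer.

Line 1: ['tomato', 'at'] (min_width=9, slack=4)
Line 2: ['tree', 'bus'] (min_width=8, slack=5)
Line 3: ['segment', 'all'] (min_width=11, slack=2)
Line 4: ['sky', 'cold', 'how'] (min_width=12, slack=1)
Line 5: ['grass', 'ant'] (min_width=9, slack=4)
Line 6: ['that', 'salt', 'is'] (min_width=12, slack=1)
Line 7: ['ocean', 'dust'] (min_width=10, slack=3)
Line 8: ['new'] (min_width=3, slack=10)
Total lines: 8

Answer: 8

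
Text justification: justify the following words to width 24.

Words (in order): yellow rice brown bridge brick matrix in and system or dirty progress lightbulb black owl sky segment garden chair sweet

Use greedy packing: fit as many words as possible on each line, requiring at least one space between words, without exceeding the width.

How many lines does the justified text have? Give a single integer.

Answer: 6

Derivation:
Line 1: ['yellow', 'rice', 'brown', 'bridge'] (min_width=24, slack=0)
Line 2: ['brick', 'matrix', 'in', 'and'] (min_width=19, slack=5)
Line 3: ['system', 'or', 'dirty', 'progress'] (min_width=24, slack=0)
Line 4: ['lightbulb', 'black', 'owl', 'sky'] (min_width=23, slack=1)
Line 5: ['segment', 'garden', 'chair'] (min_width=20, slack=4)
Line 6: ['sweet'] (min_width=5, slack=19)
Total lines: 6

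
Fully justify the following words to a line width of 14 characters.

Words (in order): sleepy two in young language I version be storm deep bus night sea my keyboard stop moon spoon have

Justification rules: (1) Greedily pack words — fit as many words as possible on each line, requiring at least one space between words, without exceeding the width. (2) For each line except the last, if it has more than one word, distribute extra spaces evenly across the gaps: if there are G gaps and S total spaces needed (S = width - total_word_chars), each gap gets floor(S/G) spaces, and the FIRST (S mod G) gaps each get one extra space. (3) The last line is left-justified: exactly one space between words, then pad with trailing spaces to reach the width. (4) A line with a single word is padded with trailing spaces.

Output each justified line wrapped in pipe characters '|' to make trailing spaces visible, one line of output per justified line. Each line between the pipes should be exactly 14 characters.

Line 1: ['sleepy', 'two', 'in'] (min_width=13, slack=1)
Line 2: ['young', 'language'] (min_width=14, slack=0)
Line 3: ['I', 'version', 'be'] (min_width=12, slack=2)
Line 4: ['storm', 'deep', 'bus'] (min_width=14, slack=0)
Line 5: ['night', 'sea', 'my'] (min_width=12, slack=2)
Line 6: ['keyboard', 'stop'] (min_width=13, slack=1)
Line 7: ['moon', 'spoon'] (min_width=10, slack=4)
Line 8: ['have'] (min_width=4, slack=10)

Answer: |sleepy  two in|
|young language|
|I  version  be|
|storm deep bus|
|night  sea  my|
|keyboard  stop|
|moon     spoon|
|have          |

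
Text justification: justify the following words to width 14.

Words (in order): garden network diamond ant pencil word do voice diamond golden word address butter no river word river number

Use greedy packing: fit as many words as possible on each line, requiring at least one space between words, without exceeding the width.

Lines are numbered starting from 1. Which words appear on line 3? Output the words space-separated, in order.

Line 1: ['garden', 'network'] (min_width=14, slack=0)
Line 2: ['diamond', 'ant'] (min_width=11, slack=3)
Line 3: ['pencil', 'word', 'do'] (min_width=14, slack=0)
Line 4: ['voice', 'diamond'] (min_width=13, slack=1)
Line 5: ['golden', 'word'] (min_width=11, slack=3)
Line 6: ['address', 'butter'] (min_width=14, slack=0)
Line 7: ['no', 'river', 'word'] (min_width=13, slack=1)
Line 8: ['river', 'number'] (min_width=12, slack=2)

Answer: pencil word do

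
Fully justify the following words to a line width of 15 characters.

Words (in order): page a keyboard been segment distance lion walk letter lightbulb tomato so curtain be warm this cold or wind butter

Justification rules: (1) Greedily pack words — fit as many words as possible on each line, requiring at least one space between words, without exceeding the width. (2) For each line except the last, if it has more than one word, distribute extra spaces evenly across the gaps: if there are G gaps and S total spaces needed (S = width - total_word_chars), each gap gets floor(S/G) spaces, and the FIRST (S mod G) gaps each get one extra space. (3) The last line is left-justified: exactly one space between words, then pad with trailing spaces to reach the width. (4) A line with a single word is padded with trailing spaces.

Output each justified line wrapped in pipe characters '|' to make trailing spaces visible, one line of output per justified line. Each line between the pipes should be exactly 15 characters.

Line 1: ['page', 'a', 'keyboard'] (min_width=15, slack=0)
Line 2: ['been', 'segment'] (min_width=12, slack=3)
Line 3: ['distance', 'lion'] (min_width=13, slack=2)
Line 4: ['walk', 'letter'] (min_width=11, slack=4)
Line 5: ['lightbulb'] (min_width=9, slack=6)
Line 6: ['tomato', 'so'] (min_width=9, slack=6)
Line 7: ['curtain', 'be', 'warm'] (min_width=15, slack=0)
Line 8: ['this', 'cold', 'or'] (min_width=12, slack=3)
Line 9: ['wind', 'butter'] (min_width=11, slack=4)

Answer: |page a keyboard|
|been    segment|
|distance   lion|
|walk     letter|
|lightbulb      |
|tomato       so|
|curtain be warm|
|this   cold  or|
|wind butter    |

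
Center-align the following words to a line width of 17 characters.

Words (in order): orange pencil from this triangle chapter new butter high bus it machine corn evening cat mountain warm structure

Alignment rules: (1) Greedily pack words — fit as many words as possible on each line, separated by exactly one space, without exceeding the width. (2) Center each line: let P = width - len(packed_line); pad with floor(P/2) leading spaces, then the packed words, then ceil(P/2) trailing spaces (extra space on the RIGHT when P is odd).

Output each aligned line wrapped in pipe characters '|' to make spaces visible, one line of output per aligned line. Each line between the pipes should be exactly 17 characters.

Answer: |  orange pencil  |
|    from this    |
|triangle chapter |
| new butter high |
| bus it machine  |
|corn evening cat |
|  mountain warm  |
|    structure    |

Derivation:
Line 1: ['orange', 'pencil'] (min_width=13, slack=4)
Line 2: ['from', 'this'] (min_width=9, slack=8)
Line 3: ['triangle', 'chapter'] (min_width=16, slack=1)
Line 4: ['new', 'butter', 'high'] (min_width=15, slack=2)
Line 5: ['bus', 'it', 'machine'] (min_width=14, slack=3)
Line 6: ['corn', 'evening', 'cat'] (min_width=16, slack=1)
Line 7: ['mountain', 'warm'] (min_width=13, slack=4)
Line 8: ['structure'] (min_width=9, slack=8)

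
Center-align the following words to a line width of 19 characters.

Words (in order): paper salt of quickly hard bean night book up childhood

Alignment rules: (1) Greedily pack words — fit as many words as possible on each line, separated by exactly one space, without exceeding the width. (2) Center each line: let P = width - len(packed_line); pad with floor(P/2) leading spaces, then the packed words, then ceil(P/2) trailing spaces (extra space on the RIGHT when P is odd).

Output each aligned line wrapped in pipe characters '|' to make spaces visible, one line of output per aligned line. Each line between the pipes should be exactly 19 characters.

Answer: |   paper salt of   |
| quickly hard bean |
|   night book up   |
|     childhood     |

Derivation:
Line 1: ['paper', 'salt', 'of'] (min_width=13, slack=6)
Line 2: ['quickly', 'hard', 'bean'] (min_width=17, slack=2)
Line 3: ['night', 'book', 'up'] (min_width=13, slack=6)
Line 4: ['childhood'] (min_width=9, slack=10)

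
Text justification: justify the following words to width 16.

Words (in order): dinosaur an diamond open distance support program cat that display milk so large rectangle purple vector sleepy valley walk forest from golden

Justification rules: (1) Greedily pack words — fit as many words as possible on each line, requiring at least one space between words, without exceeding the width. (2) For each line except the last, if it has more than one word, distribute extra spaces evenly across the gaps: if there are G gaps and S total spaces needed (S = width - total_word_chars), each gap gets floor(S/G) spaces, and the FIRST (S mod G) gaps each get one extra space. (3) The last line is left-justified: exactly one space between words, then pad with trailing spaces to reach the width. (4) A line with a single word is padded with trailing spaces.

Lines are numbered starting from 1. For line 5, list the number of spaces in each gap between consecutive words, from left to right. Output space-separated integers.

Answer: 2 1

Derivation:
Line 1: ['dinosaur', 'an'] (min_width=11, slack=5)
Line 2: ['diamond', 'open'] (min_width=12, slack=4)
Line 3: ['distance', 'support'] (min_width=16, slack=0)
Line 4: ['program', 'cat', 'that'] (min_width=16, slack=0)
Line 5: ['display', 'milk', 'so'] (min_width=15, slack=1)
Line 6: ['large', 'rectangle'] (min_width=15, slack=1)
Line 7: ['purple', 'vector'] (min_width=13, slack=3)
Line 8: ['sleepy', 'valley'] (min_width=13, slack=3)
Line 9: ['walk', 'forest', 'from'] (min_width=16, slack=0)
Line 10: ['golden'] (min_width=6, slack=10)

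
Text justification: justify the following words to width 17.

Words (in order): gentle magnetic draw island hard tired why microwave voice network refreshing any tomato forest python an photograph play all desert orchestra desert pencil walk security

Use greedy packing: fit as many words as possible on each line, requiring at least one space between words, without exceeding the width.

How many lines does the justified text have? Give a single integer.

Answer: 13

Derivation:
Line 1: ['gentle', 'magnetic'] (min_width=15, slack=2)
Line 2: ['draw', 'island', 'hard'] (min_width=16, slack=1)
Line 3: ['tired', 'why'] (min_width=9, slack=8)
Line 4: ['microwave', 'voice'] (min_width=15, slack=2)
Line 5: ['network'] (min_width=7, slack=10)
Line 6: ['refreshing', 'any'] (min_width=14, slack=3)
Line 7: ['tomato', 'forest'] (min_width=13, slack=4)
Line 8: ['python', 'an'] (min_width=9, slack=8)
Line 9: ['photograph', 'play'] (min_width=15, slack=2)
Line 10: ['all', 'desert'] (min_width=10, slack=7)
Line 11: ['orchestra', 'desert'] (min_width=16, slack=1)
Line 12: ['pencil', 'walk'] (min_width=11, slack=6)
Line 13: ['security'] (min_width=8, slack=9)
Total lines: 13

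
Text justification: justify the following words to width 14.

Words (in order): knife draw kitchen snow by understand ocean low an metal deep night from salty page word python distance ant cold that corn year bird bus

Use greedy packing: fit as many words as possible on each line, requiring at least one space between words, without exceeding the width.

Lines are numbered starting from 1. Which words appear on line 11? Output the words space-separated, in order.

Line 1: ['knife', 'draw'] (min_width=10, slack=4)
Line 2: ['kitchen', 'snow'] (min_width=12, slack=2)
Line 3: ['by', 'understand'] (min_width=13, slack=1)
Line 4: ['ocean', 'low', 'an'] (min_width=12, slack=2)
Line 5: ['metal', 'deep'] (min_width=10, slack=4)
Line 6: ['night', 'from'] (min_width=10, slack=4)
Line 7: ['salty', 'page'] (min_width=10, slack=4)
Line 8: ['word', 'python'] (min_width=11, slack=3)
Line 9: ['distance', 'ant'] (min_width=12, slack=2)
Line 10: ['cold', 'that', 'corn'] (min_width=14, slack=0)
Line 11: ['year', 'bird', 'bus'] (min_width=13, slack=1)

Answer: year bird bus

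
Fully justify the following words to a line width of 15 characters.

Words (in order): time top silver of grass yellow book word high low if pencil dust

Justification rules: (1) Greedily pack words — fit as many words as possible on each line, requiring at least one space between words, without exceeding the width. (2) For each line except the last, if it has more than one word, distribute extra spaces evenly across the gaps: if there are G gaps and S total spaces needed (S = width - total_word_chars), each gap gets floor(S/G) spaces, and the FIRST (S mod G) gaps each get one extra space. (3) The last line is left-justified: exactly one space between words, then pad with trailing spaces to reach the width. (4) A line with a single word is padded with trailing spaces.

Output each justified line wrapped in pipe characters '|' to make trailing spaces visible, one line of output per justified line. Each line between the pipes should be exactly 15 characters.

Line 1: ['time', 'top', 'silver'] (min_width=15, slack=0)
Line 2: ['of', 'grass', 'yellow'] (min_width=15, slack=0)
Line 3: ['book', 'word', 'high'] (min_width=14, slack=1)
Line 4: ['low', 'if', 'pencil'] (min_width=13, slack=2)
Line 5: ['dust'] (min_width=4, slack=11)

Answer: |time top silver|
|of grass yellow|
|book  word high|
|low  if  pencil|
|dust           |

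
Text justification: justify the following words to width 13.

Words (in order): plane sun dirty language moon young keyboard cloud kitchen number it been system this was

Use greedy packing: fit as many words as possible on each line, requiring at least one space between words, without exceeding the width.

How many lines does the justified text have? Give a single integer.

Answer: 9

Derivation:
Line 1: ['plane', 'sun'] (min_width=9, slack=4)
Line 2: ['dirty'] (min_width=5, slack=8)
Line 3: ['language', 'moon'] (min_width=13, slack=0)
Line 4: ['young'] (min_width=5, slack=8)
Line 5: ['keyboard'] (min_width=8, slack=5)
Line 6: ['cloud', 'kitchen'] (min_width=13, slack=0)
Line 7: ['number', 'it'] (min_width=9, slack=4)
Line 8: ['been', 'system'] (min_width=11, slack=2)
Line 9: ['this', 'was'] (min_width=8, slack=5)
Total lines: 9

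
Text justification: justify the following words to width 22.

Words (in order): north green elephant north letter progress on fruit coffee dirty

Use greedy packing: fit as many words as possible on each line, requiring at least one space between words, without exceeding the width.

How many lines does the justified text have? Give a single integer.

Line 1: ['north', 'green', 'elephant'] (min_width=20, slack=2)
Line 2: ['north', 'letter', 'progress'] (min_width=21, slack=1)
Line 3: ['on', 'fruit', 'coffee', 'dirty'] (min_width=21, slack=1)
Total lines: 3

Answer: 3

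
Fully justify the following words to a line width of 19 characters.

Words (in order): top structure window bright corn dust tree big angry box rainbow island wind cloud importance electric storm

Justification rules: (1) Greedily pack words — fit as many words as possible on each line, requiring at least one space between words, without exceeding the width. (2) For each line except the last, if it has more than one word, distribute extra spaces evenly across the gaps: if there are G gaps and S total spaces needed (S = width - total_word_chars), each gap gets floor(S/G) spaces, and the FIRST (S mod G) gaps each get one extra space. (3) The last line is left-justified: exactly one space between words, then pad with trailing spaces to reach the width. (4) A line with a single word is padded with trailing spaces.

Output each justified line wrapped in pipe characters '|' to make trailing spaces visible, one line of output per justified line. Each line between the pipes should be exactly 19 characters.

Answer: |top       structure|
|window  bright corn|
|dust tree big angry|
|box  rainbow island|
|wind          cloud|
|importance electric|
|storm              |

Derivation:
Line 1: ['top', 'structure'] (min_width=13, slack=6)
Line 2: ['window', 'bright', 'corn'] (min_width=18, slack=1)
Line 3: ['dust', 'tree', 'big', 'angry'] (min_width=19, slack=0)
Line 4: ['box', 'rainbow', 'island'] (min_width=18, slack=1)
Line 5: ['wind', 'cloud'] (min_width=10, slack=9)
Line 6: ['importance', 'electric'] (min_width=19, slack=0)
Line 7: ['storm'] (min_width=5, slack=14)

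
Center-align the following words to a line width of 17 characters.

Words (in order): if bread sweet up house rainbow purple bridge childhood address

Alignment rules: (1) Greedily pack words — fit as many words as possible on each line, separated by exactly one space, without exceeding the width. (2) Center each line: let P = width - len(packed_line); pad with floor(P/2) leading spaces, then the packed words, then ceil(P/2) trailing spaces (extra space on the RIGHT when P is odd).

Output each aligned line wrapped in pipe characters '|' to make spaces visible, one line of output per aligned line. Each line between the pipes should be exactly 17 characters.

Line 1: ['if', 'bread', 'sweet', 'up'] (min_width=17, slack=0)
Line 2: ['house', 'rainbow'] (min_width=13, slack=4)
Line 3: ['purple', 'bridge'] (min_width=13, slack=4)
Line 4: ['childhood', 'address'] (min_width=17, slack=0)

Answer: |if bread sweet up|
|  house rainbow  |
|  purple bridge  |
|childhood address|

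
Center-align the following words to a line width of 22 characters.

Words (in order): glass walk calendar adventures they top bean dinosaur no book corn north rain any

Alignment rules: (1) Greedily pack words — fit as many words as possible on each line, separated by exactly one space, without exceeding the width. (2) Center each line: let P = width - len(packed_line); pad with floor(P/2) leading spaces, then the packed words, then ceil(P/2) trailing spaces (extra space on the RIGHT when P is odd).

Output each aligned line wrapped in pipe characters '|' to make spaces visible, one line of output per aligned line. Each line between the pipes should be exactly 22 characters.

Answer: | glass walk calendar  |
| adventures they top  |
|bean dinosaur no book |
| corn north rain any  |

Derivation:
Line 1: ['glass', 'walk', 'calendar'] (min_width=19, slack=3)
Line 2: ['adventures', 'they', 'top'] (min_width=19, slack=3)
Line 3: ['bean', 'dinosaur', 'no', 'book'] (min_width=21, slack=1)
Line 4: ['corn', 'north', 'rain', 'any'] (min_width=19, slack=3)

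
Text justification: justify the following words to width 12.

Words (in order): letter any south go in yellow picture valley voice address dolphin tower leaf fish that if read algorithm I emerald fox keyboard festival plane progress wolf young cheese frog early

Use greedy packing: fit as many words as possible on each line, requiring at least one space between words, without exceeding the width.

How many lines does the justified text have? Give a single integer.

Answer: 19

Derivation:
Line 1: ['letter', 'any'] (min_width=10, slack=2)
Line 2: ['south', 'go', 'in'] (min_width=11, slack=1)
Line 3: ['yellow'] (min_width=6, slack=6)
Line 4: ['picture'] (min_width=7, slack=5)
Line 5: ['valley', 'voice'] (min_width=12, slack=0)
Line 6: ['address'] (min_width=7, slack=5)
Line 7: ['dolphin'] (min_width=7, slack=5)
Line 8: ['tower', 'leaf'] (min_width=10, slack=2)
Line 9: ['fish', 'that', 'if'] (min_width=12, slack=0)
Line 10: ['read'] (min_width=4, slack=8)
Line 11: ['algorithm', 'I'] (min_width=11, slack=1)
Line 12: ['emerald', 'fox'] (min_width=11, slack=1)
Line 13: ['keyboard'] (min_width=8, slack=4)
Line 14: ['festival'] (min_width=8, slack=4)
Line 15: ['plane'] (min_width=5, slack=7)
Line 16: ['progress'] (min_width=8, slack=4)
Line 17: ['wolf', 'young'] (min_width=10, slack=2)
Line 18: ['cheese', 'frog'] (min_width=11, slack=1)
Line 19: ['early'] (min_width=5, slack=7)
Total lines: 19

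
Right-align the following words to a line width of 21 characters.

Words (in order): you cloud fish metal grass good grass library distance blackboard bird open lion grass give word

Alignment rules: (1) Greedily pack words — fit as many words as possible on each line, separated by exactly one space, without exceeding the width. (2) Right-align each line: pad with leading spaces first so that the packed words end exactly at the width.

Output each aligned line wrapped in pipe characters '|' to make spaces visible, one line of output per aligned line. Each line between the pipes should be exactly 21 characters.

Line 1: ['you', 'cloud', 'fish', 'metal'] (min_width=20, slack=1)
Line 2: ['grass', 'good', 'grass'] (min_width=16, slack=5)
Line 3: ['library', 'distance'] (min_width=16, slack=5)
Line 4: ['blackboard', 'bird', 'open'] (min_width=20, slack=1)
Line 5: ['lion', 'grass', 'give', 'word'] (min_width=20, slack=1)

Answer: | you cloud fish metal|
|     grass good grass|
|     library distance|
| blackboard bird open|
| lion grass give word|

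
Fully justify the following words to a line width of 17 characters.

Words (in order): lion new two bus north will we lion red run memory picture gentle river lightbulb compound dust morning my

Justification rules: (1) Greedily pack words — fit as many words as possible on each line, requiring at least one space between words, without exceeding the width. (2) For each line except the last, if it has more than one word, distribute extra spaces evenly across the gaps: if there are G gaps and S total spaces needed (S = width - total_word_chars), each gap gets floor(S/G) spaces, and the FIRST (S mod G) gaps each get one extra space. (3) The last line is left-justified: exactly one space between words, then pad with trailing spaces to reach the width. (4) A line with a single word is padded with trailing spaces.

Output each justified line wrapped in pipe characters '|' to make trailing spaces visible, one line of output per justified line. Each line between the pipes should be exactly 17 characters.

Line 1: ['lion', 'new', 'two', 'bus'] (min_width=16, slack=1)
Line 2: ['north', 'will', 'we'] (min_width=13, slack=4)
Line 3: ['lion', 'red', 'run'] (min_width=12, slack=5)
Line 4: ['memory', 'picture'] (min_width=14, slack=3)
Line 5: ['gentle', 'river'] (min_width=12, slack=5)
Line 6: ['lightbulb'] (min_width=9, slack=8)
Line 7: ['compound', 'dust'] (min_width=13, slack=4)
Line 8: ['morning', 'my'] (min_width=10, slack=7)

Answer: |lion  new two bus|
|north   will   we|
|lion    red   run|
|memory    picture|
|gentle      river|
|lightbulb        |
|compound     dust|
|morning my       |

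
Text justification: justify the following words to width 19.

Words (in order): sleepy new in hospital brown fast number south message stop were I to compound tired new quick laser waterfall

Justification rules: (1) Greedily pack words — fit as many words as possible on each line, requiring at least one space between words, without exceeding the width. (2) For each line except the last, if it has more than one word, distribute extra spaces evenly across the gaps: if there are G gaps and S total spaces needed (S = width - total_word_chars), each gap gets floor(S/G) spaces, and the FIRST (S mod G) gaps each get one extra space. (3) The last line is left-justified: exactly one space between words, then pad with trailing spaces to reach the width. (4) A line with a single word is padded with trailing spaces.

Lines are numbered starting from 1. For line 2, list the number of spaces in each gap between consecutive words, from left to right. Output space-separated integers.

Line 1: ['sleepy', 'new', 'in'] (min_width=13, slack=6)
Line 2: ['hospital', 'brown', 'fast'] (min_width=19, slack=0)
Line 3: ['number', 'south'] (min_width=12, slack=7)
Line 4: ['message', 'stop', 'were', 'I'] (min_width=19, slack=0)
Line 5: ['to', 'compound', 'tired'] (min_width=17, slack=2)
Line 6: ['new', 'quick', 'laser'] (min_width=15, slack=4)
Line 7: ['waterfall'] (min_width=9, slack=10)

Answer: 1 1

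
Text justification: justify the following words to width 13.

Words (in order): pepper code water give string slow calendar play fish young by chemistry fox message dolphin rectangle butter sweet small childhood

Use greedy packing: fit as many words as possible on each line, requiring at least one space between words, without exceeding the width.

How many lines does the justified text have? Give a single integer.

Answer: 12

Derivation:
Line 1: ['pepper', 'code'] (min_width=11, slack=2)
Line 2: ['water', 'give'] (min_width=10, slack=3)
Line 3: ['string', 'slow'] (min_width=11, slack=2)
Line 4: ['calendar', 'play'] (min_width=13, slack=0)
Line 5: ['fish', 'young', 'by'] (min_width=13, slack=0)
Line 6: ['chemistry', 'fox'] (min_width=13, slack=0)
Line 7: ['message'] (min_width=7, slack=6)
Line 8: ['dolphin'] (min_width=7, slack=6)
Line 9: ['rectangle'] (min_width=9, slack=4)
Line 10: ['butter', 'sweet'] (min_width=12, slack=1)
Line 11: ['small'] (min_width=5, slack=8)
Line 12: ['childhood'] (min_width=9, slack=4)
Total lines: 12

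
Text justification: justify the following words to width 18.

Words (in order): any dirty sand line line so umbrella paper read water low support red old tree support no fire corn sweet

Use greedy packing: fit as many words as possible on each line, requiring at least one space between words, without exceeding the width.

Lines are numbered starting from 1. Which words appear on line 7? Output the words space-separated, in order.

Line 1: ['any', 'dirty', 'sand'] (min_width=14, slack=4)
Line 2: ['line', 'line', 'so'] (min_width=12, slack=6)
Line 3: ['umbrella', 'paper'] (min_width=14, slack=4)
Line 4: ['read', 'water', 'low'] (min_width=14, slack=4)
Line 5: ['support', 'red', 'old'] (min_width=15, slack=3)
Line 6: ['tree', 'support', 'no'] (min_width=15, slack=3)
Line 7: ['fire', 'corn', 'sweet'] (min_width=15, slack=3)

Answer: fire corn sweet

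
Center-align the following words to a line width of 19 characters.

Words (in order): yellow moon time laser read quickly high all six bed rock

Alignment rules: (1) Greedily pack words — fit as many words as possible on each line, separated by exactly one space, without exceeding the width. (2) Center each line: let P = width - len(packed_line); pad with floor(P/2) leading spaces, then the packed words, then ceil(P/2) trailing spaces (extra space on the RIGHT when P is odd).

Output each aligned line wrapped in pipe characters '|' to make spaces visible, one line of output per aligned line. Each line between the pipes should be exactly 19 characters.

Line 1: ['yellow', 'moon', 'time'] (min_width=16, slack=3)
Line 2: ['laser', 'read', 'quickly'] (min_width=18, slack=1)
Line 3: ['high', 'all', 'six', 'bed'] (min_width=16, slack=3)
Line 4: ['rock'] (min_width=4, slack=15)

Answer: | yellow moon time  |
|laser read quickly |
| high all six bed  |
|       rock        |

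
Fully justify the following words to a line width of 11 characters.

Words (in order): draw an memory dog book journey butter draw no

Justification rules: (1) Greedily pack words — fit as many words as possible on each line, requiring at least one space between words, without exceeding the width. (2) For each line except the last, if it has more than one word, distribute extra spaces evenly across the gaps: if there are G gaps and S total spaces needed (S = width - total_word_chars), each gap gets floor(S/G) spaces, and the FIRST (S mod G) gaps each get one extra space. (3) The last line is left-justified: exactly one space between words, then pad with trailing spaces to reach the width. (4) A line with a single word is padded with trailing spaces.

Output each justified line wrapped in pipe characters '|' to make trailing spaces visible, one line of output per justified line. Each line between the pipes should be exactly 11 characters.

Line 1: ['draw', 'an'] (min_width=7, slack=4)
Line 2: ['memory', 'dog'] (min_width=10, slack=1)
Line 3: ['book'] (min_width=4, slack=7)
Line 4: ['journey'] (min_width=7, slack=4)
Line 5: ['butter', 'draw'] (min_width=11, slack=0)
Line 6: ['no'] (min_width=2, slack=9)

Answer: |draw     an|
|memory  dog|
|book       |
|journey    |
|butter draw|
|no         |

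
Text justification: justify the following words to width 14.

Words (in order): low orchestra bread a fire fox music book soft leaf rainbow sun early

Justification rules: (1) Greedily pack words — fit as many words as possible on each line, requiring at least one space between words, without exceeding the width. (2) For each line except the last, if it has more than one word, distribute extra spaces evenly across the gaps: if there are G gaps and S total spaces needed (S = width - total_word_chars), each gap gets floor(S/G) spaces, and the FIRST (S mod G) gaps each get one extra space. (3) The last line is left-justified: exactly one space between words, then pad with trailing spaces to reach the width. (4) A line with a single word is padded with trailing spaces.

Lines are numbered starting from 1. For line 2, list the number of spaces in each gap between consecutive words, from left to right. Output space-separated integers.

Answer: 2 2

Derivation:
Line 1: ['low', 'orchestra'] (min_width=13, slack=1)
Line 2: ['bread', 'a', 'fire'] (min_width=12, slack=2)
Line 3: ['fox', 'music', 'book'] (min_width=14, slack=0)
Line 4: ['soft', 'leaf'] (min_width=9, slack=5)
Line 5: ['rainbow', 'sun'] (min_width=11, slack=3)
Line 6: ['early'] (min_width=5, slack=9)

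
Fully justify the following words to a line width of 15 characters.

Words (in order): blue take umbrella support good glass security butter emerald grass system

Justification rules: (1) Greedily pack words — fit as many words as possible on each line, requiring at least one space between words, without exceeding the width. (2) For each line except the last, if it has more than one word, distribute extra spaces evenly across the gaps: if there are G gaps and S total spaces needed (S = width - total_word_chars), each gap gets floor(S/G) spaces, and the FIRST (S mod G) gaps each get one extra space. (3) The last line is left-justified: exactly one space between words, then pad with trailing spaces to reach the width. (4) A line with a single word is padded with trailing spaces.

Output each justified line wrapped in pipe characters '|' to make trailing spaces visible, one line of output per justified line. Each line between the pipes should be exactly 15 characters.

Answer: |blue       take|
|umbrella       |
|support    good|
|glass  security|
|butter  emerald|
|grass system   |

Derivation:
Line 1: ['blue', 'take'] (min_width=9, slack=6)
Line 2: ['umbrella'] (min_width=8, slack=7)
Line 3: ['support', 'good'] (min_width=12, slack=3)
Line 4: ['glass', 'security'] (min_width=14, slack=1)
Line 5: ['butter', 'emerald'] (min_width=14, slack=1)
Line 6: ['grass', 'system'] (min_width=12, slack=3)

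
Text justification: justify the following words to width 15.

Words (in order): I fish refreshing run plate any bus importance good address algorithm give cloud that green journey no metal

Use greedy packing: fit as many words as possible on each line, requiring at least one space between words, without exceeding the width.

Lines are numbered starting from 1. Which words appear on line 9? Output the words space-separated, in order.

Line 1: ['I', 'fish'] (min_width=6, slack=9)
Line 2: ['refreshing', 'run'] (min_width=14, slack=1)
Line 3: ['plate', 'any', 'bus'] (min_width=13, slack=2)
Line 4: ['importance', 'good'] (min_width=15, slack=0)
Line 5: ['address'] (min_width=7, slack=8)
Line 6: ['algorithm', 'give'] (min_width=14, slack=1)
Line 7: ['cloud', 'that'] (min_width=10, slack=5)
Line 8: ['green', 'journey'] (min_width=13, slack=2)
Line 9: ['no', 'metal'] (min_width=8, slack=7)

Answer: no metal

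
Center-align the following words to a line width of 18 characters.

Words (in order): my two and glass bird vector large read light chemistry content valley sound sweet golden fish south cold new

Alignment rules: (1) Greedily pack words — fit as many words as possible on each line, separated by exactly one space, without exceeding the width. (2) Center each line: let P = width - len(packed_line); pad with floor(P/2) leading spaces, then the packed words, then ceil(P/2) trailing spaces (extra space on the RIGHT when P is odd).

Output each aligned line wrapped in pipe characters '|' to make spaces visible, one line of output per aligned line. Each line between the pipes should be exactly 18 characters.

Answer: | my two and glass |
|bird vector large |
|    read light    |
|chemistry content |
|valley sound sweet|
|golden fish south |
|     cold new     |

Derivation:
Line 1: ['my', 'two', 'and', 'glass'] (min_width=16, slack=2)
Line 2: ['bird', 'vector', 'large'] (min_width=17, slack=1)
Line 3: ['read', 'light'] (min_width=10, slack=8)
Line 4: ['chemistry', 'content'] (min_width=17, slack=1)
Line 5: ['valley', 'sound', 'sweet'] (min_width=18, slack=0)
Line 6: ['golden', 'fish', 'south'] (min_width=17, slack=1)
Line 7: ['cold', 'new'] (min_width=8, slack=10)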